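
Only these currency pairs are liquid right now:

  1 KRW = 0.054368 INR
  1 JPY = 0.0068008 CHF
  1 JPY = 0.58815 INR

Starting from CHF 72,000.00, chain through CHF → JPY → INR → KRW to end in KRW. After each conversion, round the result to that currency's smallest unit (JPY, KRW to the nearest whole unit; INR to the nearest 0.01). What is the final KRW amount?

CHF 72,000.00 ÷ 0.0068008 = JPY 10,586,990
JPY 10,586,990 × 0.58815 = INR 6,226,738.17
INR 6,226,738.17 ÷ 0.054368 = KRW 114,529,469

KRW 114,529,469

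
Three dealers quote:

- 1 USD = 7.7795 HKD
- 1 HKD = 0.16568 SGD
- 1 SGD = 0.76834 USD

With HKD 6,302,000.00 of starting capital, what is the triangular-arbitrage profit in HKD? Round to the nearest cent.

Profitable loop is HKD → USD → SGD → HKD:
HKD 6,302,000.00 ÷ 7.7795 = USD 810,077.77
USD 810,077.77 ÷ 0.76834 = SGD 1,054,322.00
SGD 1,054,322.00 ÷ 0.16568 = HKD 6,363,604.56
Profit = HKD 6,363,604.56 − HKD 6,302,000.00

Profit: HKD 61,604.56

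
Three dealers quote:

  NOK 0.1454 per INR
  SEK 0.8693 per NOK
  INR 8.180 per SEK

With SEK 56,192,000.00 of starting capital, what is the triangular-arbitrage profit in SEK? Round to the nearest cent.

Profit: SEK 1,906,093.30

Profitable loop is SEK → INR → NOK → SEK:
SEK 56,192,000.00 × 8.180 = INR 459,650,560.00
INR 459,650,560.00 × 0.1454 = NOK 66,833,191.42
NOK 66,833,191.42 × 0.8693 = SEK 58,098,093.30
Profit = SEK 58,098,093.30 − SEK 56,192,000.00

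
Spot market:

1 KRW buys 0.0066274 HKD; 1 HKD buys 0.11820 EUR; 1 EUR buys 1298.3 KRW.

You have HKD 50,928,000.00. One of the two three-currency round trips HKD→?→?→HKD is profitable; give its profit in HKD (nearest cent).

Profitable loop is HKD → EUR → KRW → HKD:
HKD 50,928,000.00 × 0.11820 = EUR 6,019,689.60
EUR 6,019,689.60 × 1298.3 = KRW 7,815,363,008
KRW 7,815,363,008 × 0.0066274 = HKD 51,795,536.80
Profit = HKD 51,795,536.80 − HKD 50,928,000.00

Profit: HKD 867,536.80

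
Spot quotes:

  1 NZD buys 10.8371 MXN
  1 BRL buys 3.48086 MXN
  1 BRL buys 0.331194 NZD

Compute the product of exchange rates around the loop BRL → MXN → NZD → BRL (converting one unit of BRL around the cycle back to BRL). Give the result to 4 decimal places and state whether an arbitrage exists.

Around BRL → MXN → NZD → BRL: 1 × 3.48086 ÷ 10.8371 ÷ 0.331194 = 0.969820
Product < 1; profitable direction is BRL → NZD → MXN → BRL.

0.9698 (arbitrage exists)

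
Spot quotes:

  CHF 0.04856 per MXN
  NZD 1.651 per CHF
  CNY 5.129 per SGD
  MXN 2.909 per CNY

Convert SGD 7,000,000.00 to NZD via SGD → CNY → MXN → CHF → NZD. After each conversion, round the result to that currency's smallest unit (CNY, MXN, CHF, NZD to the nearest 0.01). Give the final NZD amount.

SGD 7,000,000.00 × 5.129 = CNY 35,903,000.00
CNY 35,903,000.00 × 2.909 = MXN 104,441,827.00
MXN 104,441,827.00 × 0.04856 = CHF 5,071,695.12
CHF 5,071,695.12 × 1.651 = NZD 8,373,368.64

NZD 8,373,368.64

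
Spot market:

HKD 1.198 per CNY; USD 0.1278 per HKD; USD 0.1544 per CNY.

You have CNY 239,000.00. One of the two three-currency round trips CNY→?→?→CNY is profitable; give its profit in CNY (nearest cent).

Profit: CNY 2,022.47

Profitable loop is CNY → USD → HKD → CNY:
CNY 239,000.00 × 0.1544 = USD 36,901.60
USD 36,901.60 ÷ 0.1278 = HKD 288,744.91
HKD 288,744.91 ÷ 1.198 = CNY 241,022.47
Profit = CNY 241,022.47 − CNY 239,000.00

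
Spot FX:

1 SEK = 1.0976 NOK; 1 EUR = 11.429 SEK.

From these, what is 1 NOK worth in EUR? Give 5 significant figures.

1 NOK ÷ 1.0976 = 0.911079 SEK
0.911079 SEK ÷ 11.429 = 0.0797164 EUR

NOK/EUR = 0.079716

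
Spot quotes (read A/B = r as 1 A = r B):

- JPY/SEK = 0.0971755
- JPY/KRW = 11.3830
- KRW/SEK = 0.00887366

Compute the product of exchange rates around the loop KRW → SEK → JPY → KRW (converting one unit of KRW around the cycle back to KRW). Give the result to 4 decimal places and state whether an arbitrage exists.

1.0394 (arbitrage exists)

Around KRW → SEK → JPY → KRW: 1 × 0.00887366 ÷ 0.0971755 × 11.3830 = 1.039448
Product > 1; profitable direction is KRW → SEK → JPY → KRW.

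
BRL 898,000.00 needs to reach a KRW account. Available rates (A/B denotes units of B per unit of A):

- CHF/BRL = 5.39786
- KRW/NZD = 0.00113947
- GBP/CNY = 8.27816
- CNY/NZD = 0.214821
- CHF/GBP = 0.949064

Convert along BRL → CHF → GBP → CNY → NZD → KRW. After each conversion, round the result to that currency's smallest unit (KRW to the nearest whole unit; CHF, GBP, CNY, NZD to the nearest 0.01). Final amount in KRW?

BRL 898,000.00 ÷ 5.39786 = CHF 166,362.23
CHF 166,362.23 × 0.949064 = GBP 157,888.40
GBP 157,888.40 × 8.27816 = CNY 1,307,025.44
CNY 1,307,025.44 × 0.214821 = NZD 280,776.51
NZD 280,776.51 ÷ 0.00113947 = KRW 246,409,743

KRW 246,409,743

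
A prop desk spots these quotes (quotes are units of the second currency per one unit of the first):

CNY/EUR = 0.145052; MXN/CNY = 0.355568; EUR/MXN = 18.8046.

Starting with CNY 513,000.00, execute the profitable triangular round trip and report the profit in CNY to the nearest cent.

Profitable loop is CNY → MXN → EUR → CNY:
CNY 513,000.00 ÷ 0.355568 = MXN 1,442,762.00
MXN 1,442,762.00 ÷ 18.8046 = EUR 76,723.89
EUR 76,723.89 ÷ 0.145052 = CNY 528,940.57
Profit = CNY 528,940.57 − CNY 513,000.00

Profit: CNY 15,940.57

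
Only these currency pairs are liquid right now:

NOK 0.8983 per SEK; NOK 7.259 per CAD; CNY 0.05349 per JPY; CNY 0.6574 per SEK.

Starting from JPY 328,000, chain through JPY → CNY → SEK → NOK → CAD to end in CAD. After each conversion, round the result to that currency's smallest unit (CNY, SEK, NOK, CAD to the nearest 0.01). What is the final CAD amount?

CAD 3,302.64

JPY 328,000 × 0.05349 = CNY 17,544.72
CNY 17,544.72 ÷ 0.6574 = SEK 26,688.04
SEK 26,688.04 × 0.8983 = NOK 23,973.87
NOK 23,973.87 ÷ 7.259 = CAD 3,302.64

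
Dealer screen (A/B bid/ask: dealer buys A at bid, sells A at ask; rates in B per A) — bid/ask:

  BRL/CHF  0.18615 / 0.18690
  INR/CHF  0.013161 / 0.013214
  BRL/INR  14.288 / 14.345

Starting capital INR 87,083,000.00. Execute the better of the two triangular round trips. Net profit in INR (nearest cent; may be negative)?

Best loop INR → CHF → BRL → INR:
INR 87,083,000.00 × 0.013161 (sell INR at bid) = CHF 1,146,099.36
CHF 1,146,099.36 ÷ 0.18690 (buy BRL at ask) = BRL 6,132,152.83
BRL 6,132,152.83 × 14.288 (sell BRL at bid) = INR 87,616,199.56

Net profit: INR 533,199.56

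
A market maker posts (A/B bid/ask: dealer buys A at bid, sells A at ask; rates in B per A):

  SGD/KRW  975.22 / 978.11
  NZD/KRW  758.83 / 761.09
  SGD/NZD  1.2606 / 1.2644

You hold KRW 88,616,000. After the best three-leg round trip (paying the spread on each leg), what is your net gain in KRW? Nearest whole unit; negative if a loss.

Best loop KRW → NZD → SGD → KRW:
KRW 88,616,000 ÷ 761.09 (buy NZD at ask) = NZD 116,433.01
NZD 116,433.01 ÷ 1.2644 (buy SGD at ask) = SGD 92,085.58
SGD 92,085.58 × 975.22 (sell SGD at bid) = KRW 89,803,702

Net profit: KRW 1,187,702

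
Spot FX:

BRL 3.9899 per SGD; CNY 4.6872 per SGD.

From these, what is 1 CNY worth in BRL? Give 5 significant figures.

CNY/BRL = 0.85123

1 CNY ÷ 4.6872 = 0.213347 SGD
0.213347 SGD × 3.9899 = 0.851233 BRL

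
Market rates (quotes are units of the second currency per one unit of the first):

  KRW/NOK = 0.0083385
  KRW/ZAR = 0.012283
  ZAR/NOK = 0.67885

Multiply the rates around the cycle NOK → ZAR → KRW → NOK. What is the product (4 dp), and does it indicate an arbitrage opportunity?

1.0000 (no arbitrage)

Around NOK → ZAR → KRW → NOK: 1 ÷ 0.67885 ÷ 0.012283 × 0.0083385 = 1.000022
Product ≈ 1 (deviation 0.002%, within rounding noise).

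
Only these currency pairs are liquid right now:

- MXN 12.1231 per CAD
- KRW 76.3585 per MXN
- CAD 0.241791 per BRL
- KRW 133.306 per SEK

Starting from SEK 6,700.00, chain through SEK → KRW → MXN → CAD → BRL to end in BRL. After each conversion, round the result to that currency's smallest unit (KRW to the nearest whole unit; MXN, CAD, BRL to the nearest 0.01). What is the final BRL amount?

SEK 6,700.00 × 133.306 = KRW 893,150
KRW 893,150 ÷ 76.3585 = MXN 11,696.80
MXN 11,696.80 ÷ 12.1231 = CAD 964.84
CAD 964.84 ÷ 0.241791 = BRL 3,990.39

BRL 3,990.39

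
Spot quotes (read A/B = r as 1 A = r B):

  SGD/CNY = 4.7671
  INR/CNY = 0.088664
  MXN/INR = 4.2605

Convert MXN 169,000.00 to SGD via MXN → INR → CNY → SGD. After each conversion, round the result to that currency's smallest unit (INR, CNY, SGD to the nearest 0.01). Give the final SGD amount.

MXN 169,000.00 × 4.2605 = INR 720,024.50
INR 720,024.50 × 0.088664 = CNY 63,840.25
CNY 63,840.25 ÷ 4.7671 = SGD 13,391.84

SGD 13,391.84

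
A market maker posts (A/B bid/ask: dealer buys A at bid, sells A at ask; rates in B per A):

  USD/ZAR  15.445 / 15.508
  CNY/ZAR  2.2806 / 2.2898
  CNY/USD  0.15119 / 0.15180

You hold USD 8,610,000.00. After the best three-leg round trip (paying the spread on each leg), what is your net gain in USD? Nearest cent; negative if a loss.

Net profit: USD 170,446.08

Best loop USD → ZAR → CNY → USD:
USD 8,610,000.00 × 15.445 (sell USD at bid) = ZAR 132,981,450.00
ZAR 132,981,450.00 ÷ 2.2898 (buy CNY at ask) = CNY 58,075,574.29
CNY 58,075,574.29 × 0.15119 (sell CNY at bid) = USD 8,780,446.08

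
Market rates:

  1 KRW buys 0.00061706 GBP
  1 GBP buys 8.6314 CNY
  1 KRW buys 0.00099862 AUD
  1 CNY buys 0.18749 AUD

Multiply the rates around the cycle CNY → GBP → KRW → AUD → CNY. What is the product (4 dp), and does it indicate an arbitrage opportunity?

Around CNY → GBP → KRW → AUD → CNY: 1 ÷ 8.6314 ÷ 0.00061706 × 0.00099862 ÷ 0.18749 = 1.000031
Product ≈ 1 (deviation 0.003%, within rounding noise).

1.0000 (no arbitrage)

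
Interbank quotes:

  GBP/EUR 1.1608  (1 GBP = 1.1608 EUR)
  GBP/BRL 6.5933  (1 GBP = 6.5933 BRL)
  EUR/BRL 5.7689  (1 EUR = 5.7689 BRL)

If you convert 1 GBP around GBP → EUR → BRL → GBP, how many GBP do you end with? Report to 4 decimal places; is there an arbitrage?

Around GBP → EUR → BRL → GBP: 1 × 1.1608 × 5.7689 ÷ 6.5933 = 1.015658
Product > 1; profitable direction is GBP → EUR → BRL → GBP.

1.0157 (arbitrage exists)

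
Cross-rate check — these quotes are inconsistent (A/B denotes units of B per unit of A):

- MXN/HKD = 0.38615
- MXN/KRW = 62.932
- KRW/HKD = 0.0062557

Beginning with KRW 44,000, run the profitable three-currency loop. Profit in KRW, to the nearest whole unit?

Profitable loop is KRW → HKD → MXN → KRW:
KRW 44,000 × 0.0062557 = HKD 275.25
HKD 275.25 ÷ 0.38615 = MXN 712.81
MXN 712.81 × 62.932 = KRW 44,858
Profit = KRW 44,858 − KRW 44,000

Profit: KRW 858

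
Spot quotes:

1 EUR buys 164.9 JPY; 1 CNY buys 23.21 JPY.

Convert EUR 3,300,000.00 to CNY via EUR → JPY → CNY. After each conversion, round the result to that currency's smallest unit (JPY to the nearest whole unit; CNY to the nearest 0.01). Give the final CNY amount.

CNY 23,445,497.63

EUR 3,300,000.00 × 164.9 = JPY 544,170,000
JPY 544,170,000 ÷ 23.21 = CNY 23,445,497.63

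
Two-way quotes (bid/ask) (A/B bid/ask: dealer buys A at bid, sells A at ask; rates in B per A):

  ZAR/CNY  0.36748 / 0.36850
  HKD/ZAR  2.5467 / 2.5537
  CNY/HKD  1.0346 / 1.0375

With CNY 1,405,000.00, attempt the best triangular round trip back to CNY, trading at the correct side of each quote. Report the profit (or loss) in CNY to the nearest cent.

Best loop CNY → ZAR → HKD → CNY:
CNY 1,405,000.00 ÷ 0.36850 (buy ZAR at ask) = ZAR 3,812,754.41
ZAR 3,812,754.41 ÷ 2.5537 (buy HKD at ask) = HKD 1,493,031.45
HKD 1,493,031.45 ÷ 1.0375 (buy CNY at ask) = CNY 1,439,066.46

Net profit: CNY 34,066.46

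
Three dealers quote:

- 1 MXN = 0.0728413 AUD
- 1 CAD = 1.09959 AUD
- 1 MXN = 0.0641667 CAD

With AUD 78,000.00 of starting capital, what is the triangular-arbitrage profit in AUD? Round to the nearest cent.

Profitable loop is AUD → CAD → MXN → AUD:
AUD 78,000.00 ÷ 1.09959 = CAD 70,935.53
CAD 70,935.53 ÷ 0.0641667 = MXN 1,105,488.21
MXN 1,105,488.21 × 0.0728413 = AUD 80,525.20
Profit = AUD 80,525.20 − AUD 78,000.00

Profit: AUD 2,525.20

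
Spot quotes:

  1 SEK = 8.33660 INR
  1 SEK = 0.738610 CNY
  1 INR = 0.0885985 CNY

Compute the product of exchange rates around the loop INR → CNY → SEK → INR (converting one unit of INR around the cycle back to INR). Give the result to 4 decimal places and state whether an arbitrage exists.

1.0000 (no arbitrage)

Around INR → CNY → SEK → INR: 1 × 0.0885985 ÷ 0.738610 × 8.33660 = 1.000000
Product ≈ 1 (deviation 0.000%, within rounding noise).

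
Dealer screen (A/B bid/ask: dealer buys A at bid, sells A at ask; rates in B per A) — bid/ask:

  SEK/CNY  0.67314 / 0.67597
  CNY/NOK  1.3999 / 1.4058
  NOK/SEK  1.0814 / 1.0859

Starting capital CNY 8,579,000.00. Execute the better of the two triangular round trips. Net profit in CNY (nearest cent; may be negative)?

Best loop CNY → NOK → SEK → CNY:
CNY 8,579,000.00 × 1.3999 (sell CNY at bid) = NOK 12,009,742.10
NOK 12,009,742.10 × 1.0814 (sell NOK at bid) = SEK 12,987,335.11
SEK 12,987,335.11 × 0.67314 (sell SEK at bid) = CNY 8,742,294.75

Net profit: CNY 163,294.75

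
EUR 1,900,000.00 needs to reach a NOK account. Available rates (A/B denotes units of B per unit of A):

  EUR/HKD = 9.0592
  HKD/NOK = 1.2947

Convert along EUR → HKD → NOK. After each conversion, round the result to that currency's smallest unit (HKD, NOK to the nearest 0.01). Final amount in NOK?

EUR 1,900,000.00 × 9.0592 = HKD 17,212,480.00
HKD 17,212,480.00 × 1.2947 = NOK 22,284,997.86

NOK 22,284,997.86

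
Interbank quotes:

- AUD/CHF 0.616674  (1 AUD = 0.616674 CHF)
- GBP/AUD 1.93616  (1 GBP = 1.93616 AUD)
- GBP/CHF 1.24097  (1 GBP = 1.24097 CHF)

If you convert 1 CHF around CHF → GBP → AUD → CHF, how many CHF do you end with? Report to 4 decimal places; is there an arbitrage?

0.9621 (arbitrage exists)

Around CHF → GBP → AUD → CHF: 1 ÷ 1.24097 × 1.93616 × 0.616674 = 0.962134
Product < 1; profitable direction is CHF → AUD → GBP → CHF.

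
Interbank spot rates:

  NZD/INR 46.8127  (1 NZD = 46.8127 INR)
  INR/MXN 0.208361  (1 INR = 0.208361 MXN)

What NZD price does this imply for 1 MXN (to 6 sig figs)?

1 MXN ÷ 0.208361 = 4.79936 INR
4.79936 INR ÷ 46.8127 = 0.102523 NZD

MXN/NZD = 0.102523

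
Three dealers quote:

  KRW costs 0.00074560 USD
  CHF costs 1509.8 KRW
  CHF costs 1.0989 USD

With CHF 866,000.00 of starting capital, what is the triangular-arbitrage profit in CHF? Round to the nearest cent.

Profit: CHF 21,125.45

Profitable loop is CHF → KRW → USD → CHF:
CHF 866,000.00 × 1509.8 = KRW 1,307,486,800
KRW 1,307,486,800 × 0.00074560 = USD 974,862.16
USD 974,862.16 ÷ 1.0989 = CHF 887,125.45
Profit = CHF 887,125.45 − CHF 866,000.00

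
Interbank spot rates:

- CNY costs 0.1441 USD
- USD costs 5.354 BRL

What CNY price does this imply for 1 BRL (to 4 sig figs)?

BRL/CNY = 1.296

1 BRL ÷ 5.354 = 0.186776 USD
0.186776 USD ÷ 0.1441 = 1.29616 CNY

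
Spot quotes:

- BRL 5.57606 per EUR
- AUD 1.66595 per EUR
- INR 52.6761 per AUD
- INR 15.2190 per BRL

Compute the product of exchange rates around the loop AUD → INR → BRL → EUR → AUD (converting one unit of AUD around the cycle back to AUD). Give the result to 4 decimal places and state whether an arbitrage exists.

1.0341 (arbitrage exists)

Around AUD → INR → BRL → EUR → AUD: 1 × 52.6761 ÷ 15.2190 ÷ 5.57606 × 1.66595 = 1.034099
Product > 1; profitable direction is AUD → INR → BRL → EUR → AUD.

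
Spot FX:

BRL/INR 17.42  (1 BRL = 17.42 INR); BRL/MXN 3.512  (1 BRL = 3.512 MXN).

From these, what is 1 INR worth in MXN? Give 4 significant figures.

INR/MXN = 0.2016

1 INR ÷ 17.42 = 0.0574053 BRL
0.0574053 BRL × 3.512 = 0.201607 MXN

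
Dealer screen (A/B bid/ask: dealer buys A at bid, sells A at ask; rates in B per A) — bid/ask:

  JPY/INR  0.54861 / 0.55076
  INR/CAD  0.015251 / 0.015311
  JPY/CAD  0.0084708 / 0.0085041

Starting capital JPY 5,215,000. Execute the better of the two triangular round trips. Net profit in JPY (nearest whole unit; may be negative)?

Best loop JPY → CAD → INR → JPY:
JPY 5,215,000 × 0.0084708 (sell JPY at bid) = CAD 44,175.22
CAD 44,175.22 ÷ 0.015311 (buy INR at ask) = INR 2,885,195.09
INR 2,885,195.09 ÷ 0.55076 (buy JPY at ask) = JPY 5,238,570

Net profit: JPY 23,570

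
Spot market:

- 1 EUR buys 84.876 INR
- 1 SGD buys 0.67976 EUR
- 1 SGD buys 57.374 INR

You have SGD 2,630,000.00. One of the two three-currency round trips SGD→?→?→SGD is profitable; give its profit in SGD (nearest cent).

Profit: SGD 14,728.70

Profitable loop is SGD → EUR → INR → SGD:
SGD 2,630,000.00 × 0.67976 = EUR 1,787,768.80
EUR 1,787,768.80 × 84.876 = INR 151,738,664.67
INR 151,738,664.67 ÷ 57.374 = SGD 2,644,728.70
Profit = SGD 2,644,728.70 − SGD 2,630,000.00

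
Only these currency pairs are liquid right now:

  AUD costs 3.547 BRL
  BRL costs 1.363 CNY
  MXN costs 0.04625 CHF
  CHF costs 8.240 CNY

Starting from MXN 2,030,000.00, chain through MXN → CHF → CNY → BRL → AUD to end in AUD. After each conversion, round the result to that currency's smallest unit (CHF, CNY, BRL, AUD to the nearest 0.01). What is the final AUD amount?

MXN 2,030,000.00 × 0.04625 = CHF 93,887.50
CHF 93,887.50 × 8.240 = CNY 773,633.00
CNY 773,633.00 ÷ 1.363 = BRL 567,595.74
BRL 567,595.74 ÷ 3.547 = AUD 160,021.35

AUD 160,021.35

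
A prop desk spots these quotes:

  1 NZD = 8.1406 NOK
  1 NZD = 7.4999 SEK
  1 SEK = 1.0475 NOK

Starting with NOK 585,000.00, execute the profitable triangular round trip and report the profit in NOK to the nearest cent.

Profit: NOK 21,181.64

Profitable loop is NOK → SEK → NZD → NOK:
NOK 585,000.00 ÷ 1.0475 = SEK 558,472.55
SEK 558,472.55 ÷ 7.4999 = NZD 74,464.00
NZD 74,464.00 × 8.1406 = NOK 606,181.64
Profit = NOK 606,181.64 − NOK 585,000.00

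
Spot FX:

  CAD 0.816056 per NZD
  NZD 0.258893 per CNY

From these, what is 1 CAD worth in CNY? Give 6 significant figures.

1 CAD ÷ 0.816056 = 1.22541 NZD
1.22541 NZD ÷ 0.258893 = 4.73325 CNY

CAD/CNY = 4.73325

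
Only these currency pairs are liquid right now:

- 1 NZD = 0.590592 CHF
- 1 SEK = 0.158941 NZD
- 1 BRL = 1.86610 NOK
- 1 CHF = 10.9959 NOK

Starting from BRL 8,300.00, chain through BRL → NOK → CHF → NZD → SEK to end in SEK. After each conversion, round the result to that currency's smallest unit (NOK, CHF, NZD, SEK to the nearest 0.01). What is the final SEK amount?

BRL 8,300.00 × 1.86610 = NOK 15,488.63
NOK 15,488.63 ÷ 10.9959 = CHF 1,408.58
CHF 1,408.58 ÷ 0.590592 = NZD 2,385.03
NZD 2,385.03 ÷ 0.158941 = SEK 15,005.76

SEK 15,005.76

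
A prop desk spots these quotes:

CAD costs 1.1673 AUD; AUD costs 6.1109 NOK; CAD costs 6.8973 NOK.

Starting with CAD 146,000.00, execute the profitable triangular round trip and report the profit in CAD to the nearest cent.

Profitable loop is CAD → AUD → NOK → CAD:
CAD 146,000.00 × 1.1673 = AUD 170,425.80
AUD 170,425.80 × 6.1109 = NOK 1,041,455.02
NOK 1,041,455.02 ÷ 6.8973 = CAD 150,994.60
Profit = CAD 150,994.60 − CAD 146,000.00

Profit: CAD 4,994.60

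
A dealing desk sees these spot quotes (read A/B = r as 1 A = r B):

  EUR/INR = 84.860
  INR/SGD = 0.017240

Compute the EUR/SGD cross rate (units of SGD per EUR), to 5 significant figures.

EUR/SGD = 1.4630

1 EUR × 84.860 = 84.86 INR
84.86 INR × 0.017240 = 1.46299 SGD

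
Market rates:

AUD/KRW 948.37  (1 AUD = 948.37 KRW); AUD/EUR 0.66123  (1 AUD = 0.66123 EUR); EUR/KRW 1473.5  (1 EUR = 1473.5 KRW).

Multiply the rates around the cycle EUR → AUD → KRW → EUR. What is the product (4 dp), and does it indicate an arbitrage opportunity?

Around EUR → AUD → KRW → EUR: 1 ÷ 0.66123 × 948.37 ÷ 1473.5 = 0.973364
Product < 1; profitable direction is EUR → KRW → AUD → EUR.

0.9734 (arbitrage exists)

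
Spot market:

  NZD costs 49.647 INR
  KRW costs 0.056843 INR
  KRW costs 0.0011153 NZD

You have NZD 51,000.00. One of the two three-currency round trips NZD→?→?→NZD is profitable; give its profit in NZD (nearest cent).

Profit: NZD 1,355.52

Profitable loop is NZD → KRW → INR → NZD:
NZD 51,000.00 ÷ 0.0011153 = KRW 45,727,607
KRW 45,727,607 × 0.056843 = INR 2,599,294.36
INR 2,599,294.36 ÷ 49.647 = NZD 52,355.52
Profit = NZD 52,355.52 − NZD 51,000.00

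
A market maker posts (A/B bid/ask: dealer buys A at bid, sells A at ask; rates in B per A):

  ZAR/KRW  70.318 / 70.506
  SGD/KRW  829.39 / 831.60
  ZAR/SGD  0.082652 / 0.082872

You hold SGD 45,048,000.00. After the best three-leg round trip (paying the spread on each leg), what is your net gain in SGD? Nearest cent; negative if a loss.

Best loop SGD → ZAR → KRW → SGD:
SGD 45,048,000.00 ÷ 0.082872 (buy ZAR at ask) = ZAR 543,585,288.16
ZAR 543,585,288.16 × 70.318 (sell ZAR at bid) = KRW 38,223,830,292
KRW 38,223,830,292 ÷ 831.60 (buy SGD at ask) = SGD 45,964,201.89

Net profit: SGD 916,201.89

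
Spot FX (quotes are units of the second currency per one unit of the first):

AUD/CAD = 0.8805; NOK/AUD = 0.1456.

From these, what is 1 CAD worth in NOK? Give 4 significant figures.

1 CAD ÷ 0.8805 = 1.13572 AUD
1.13572 AUD ÷ 0.1456 = 7.80026 NOK

CAD/NOK = 7.800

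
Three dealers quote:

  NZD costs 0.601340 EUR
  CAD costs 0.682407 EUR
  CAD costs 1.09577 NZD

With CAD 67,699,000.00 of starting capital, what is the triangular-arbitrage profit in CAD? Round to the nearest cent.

Profit: CAD 2,412,010.62

Profitable loop is CAD → EUR → NZD → CAD:
CAD 67,699,000.00 × 0.682407 = EUR 46,198,271.49
EUR 46,198,271.49 ÷ 0.601340 = NZD 76,825,542.11
NZD 76,825,542.11 ÷ 1.09577 = CAD 70,111,010.62
Profit = CAD 70,111,010.62 − CAD 67,699,000.00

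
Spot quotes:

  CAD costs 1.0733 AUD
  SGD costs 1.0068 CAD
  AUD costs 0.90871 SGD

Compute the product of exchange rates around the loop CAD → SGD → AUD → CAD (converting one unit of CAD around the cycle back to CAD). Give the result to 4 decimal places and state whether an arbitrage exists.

Around CAD → SGD → AUD → CAD: 1 ÷ 1.0068 ÷ 0.90871 ÷ 1.0733 = 1.018381
Product > 1; profitable direction is CAD → SGD → AUD → CAD.

1.0184 (arbitrage exists)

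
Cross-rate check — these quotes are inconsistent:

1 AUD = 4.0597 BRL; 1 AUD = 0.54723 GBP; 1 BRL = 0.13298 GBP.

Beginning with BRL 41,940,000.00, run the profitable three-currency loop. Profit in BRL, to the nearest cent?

Profitable loop is BRL → AUD → GBP → BRL:
BRL 41,940,000.00 ÷ 4.0597 = AUD 10,330,812.62
AUD 10,330,812.62 × 0.54723 = GBP 5,653,330.59
GBP 5,653,330.59 ÷ 0.13298 = BRL 42,512,637.92
Profit = BRL 42,512,637.92 − BRL 41,940,000.00

Profit: BRL 572,637.92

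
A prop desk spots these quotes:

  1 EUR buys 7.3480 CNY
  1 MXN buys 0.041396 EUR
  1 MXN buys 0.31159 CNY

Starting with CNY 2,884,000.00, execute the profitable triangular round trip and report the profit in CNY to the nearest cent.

Profitable loop is CNY → EUR → MXN → CNY:
CNY 2,884,000.00 ÷ 7.3480 = EUR 392,487.75
EUR 392,487.75 ÷ 0.041396 = MXN 9,481,296.54
MXN 9,481,296.54 × 0.31159 = CNY 2,954,277.19
Profit = CNY 2,954,277.19 − CNY 2,884,000.00

Profit: CNY 70,277.19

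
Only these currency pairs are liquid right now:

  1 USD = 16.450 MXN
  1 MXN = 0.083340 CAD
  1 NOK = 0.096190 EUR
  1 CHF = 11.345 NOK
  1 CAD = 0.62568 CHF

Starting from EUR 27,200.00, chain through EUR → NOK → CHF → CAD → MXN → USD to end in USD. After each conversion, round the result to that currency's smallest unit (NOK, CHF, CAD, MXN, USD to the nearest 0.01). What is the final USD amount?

USD 29,057.80

EUR 27,200.00 ÷ 0.096190 = NOK 282,773.68
NOK 282,773.68 ÷ 11.345 = CHF 24,924.96
CHF 24,924.96 ÷ 0.62568 = CAD 39,836.59
CAD 39,836.59 ÷ 0.083340 = MXN 478,000.84
MXN 478,000.84 ÷ 16.450 = USD 29,057.80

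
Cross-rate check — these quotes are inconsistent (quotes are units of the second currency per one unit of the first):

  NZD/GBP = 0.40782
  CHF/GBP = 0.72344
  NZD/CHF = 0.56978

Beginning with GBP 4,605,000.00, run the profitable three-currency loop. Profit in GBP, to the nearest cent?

Profitable loop is GBP → NZD → CHF → GBP:
GBP 4,605,000.00 ÷ 0.40782 = NZD 11,291,746.36
NZD 11,291,746.36 × 0.56978 = CHF 6,433,811.24
CHF 6,433,811.24 × 0.72344 = GBP 4,654,476.40
Profit = GBP 4,654,476.40 − GBP 4,605,000.00

Profit: GBP 49,476.40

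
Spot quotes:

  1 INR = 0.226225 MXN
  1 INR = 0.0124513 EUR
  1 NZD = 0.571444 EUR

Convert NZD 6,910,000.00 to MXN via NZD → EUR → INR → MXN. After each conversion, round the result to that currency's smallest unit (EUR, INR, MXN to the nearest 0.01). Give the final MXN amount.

NZD 6,910,000.00 × 0.571444 = EUR 3,948,678.04
EUR 3,948,678.04 ÷ 0.0124513 = INR 317,129,780.83
INR 317,129,780.83 × 0.226225 = MXN 71,742,684.67

MXN 71,742,684.67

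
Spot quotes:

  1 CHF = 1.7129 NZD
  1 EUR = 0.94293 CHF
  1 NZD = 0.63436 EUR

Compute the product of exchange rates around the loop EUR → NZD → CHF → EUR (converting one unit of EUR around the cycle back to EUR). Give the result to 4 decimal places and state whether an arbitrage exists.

0.9760 (arbitrage exists)

Around EUR → NZD → CHF → EUR: 1 ÷ 0.63436 ÷ 1.7129 ÷ 0.94293 = 0.976007
Product < 1; profitable direction is EUR → CHF → NZD → EUR.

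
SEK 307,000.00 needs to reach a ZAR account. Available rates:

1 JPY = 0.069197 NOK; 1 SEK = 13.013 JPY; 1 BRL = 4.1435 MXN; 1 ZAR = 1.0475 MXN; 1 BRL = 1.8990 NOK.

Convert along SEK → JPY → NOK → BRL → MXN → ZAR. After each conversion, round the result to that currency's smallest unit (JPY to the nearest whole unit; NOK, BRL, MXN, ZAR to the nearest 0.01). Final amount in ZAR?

ZAR 575,826.21

SEK 307,000.00 × 13.013 = JPY 3,994,991
JPY 3,994,991 × 0.069197 = NOK 276,441.39
NOK 276,441.39 ÷ 1.8990 = BRL 145,572.09
BRL 145,572.09 × 4.1435 = MXN 603,177.95
MXN 603,177.95 ÷ 1.0475 = ZAR 575,826.21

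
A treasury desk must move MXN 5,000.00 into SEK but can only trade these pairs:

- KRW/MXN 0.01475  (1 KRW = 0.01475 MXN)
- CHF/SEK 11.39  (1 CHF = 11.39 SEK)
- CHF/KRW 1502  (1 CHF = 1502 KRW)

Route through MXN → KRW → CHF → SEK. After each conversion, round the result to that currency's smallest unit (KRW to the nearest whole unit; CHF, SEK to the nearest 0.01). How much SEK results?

SEK 2,570.61

MXN 5,000.00 ÷ 0.01475 = KRW 338,983
KRW 338,983 ÷ 1502 = CHF 225.69
CHF 225.69 × 11.39 = SEK 2,570.61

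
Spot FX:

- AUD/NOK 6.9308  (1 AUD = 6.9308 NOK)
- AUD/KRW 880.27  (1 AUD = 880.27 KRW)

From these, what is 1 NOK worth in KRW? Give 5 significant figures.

1 NOK ÷ 6.9308 = 0.144283 AUD
0.144283 AUD × 880.27 = 127.008 KRW

NOK/KRW = 127.01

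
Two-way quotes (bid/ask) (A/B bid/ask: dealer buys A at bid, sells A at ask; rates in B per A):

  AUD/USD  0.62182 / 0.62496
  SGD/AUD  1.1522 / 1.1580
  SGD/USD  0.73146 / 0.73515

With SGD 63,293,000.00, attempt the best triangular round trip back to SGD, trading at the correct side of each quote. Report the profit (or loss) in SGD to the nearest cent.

Net profit: SGD 678,344.98

Best loop SGD → USD → AUD → SGD:
SGD 63,293,000.00 × 0.73146 (sell SGD at bid) = USD 46,296,297.78
USD 46,296,297.78 ÷ 0.62496 (buy AUD at ask) = AUD 74,078,817.49
AUD 74,078,817.49 ÷ 1.1580 (buy SGD at ask) = SGD 63,971,344.98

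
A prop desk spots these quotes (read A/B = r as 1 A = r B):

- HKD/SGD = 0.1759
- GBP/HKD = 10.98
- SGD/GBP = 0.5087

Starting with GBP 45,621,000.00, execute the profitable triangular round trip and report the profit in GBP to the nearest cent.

Profit: GBP 812,870.25

Profitable loop is GBP → SGD → HKD → GBP:
GBP 45,621,000.00 ÷ 0.5087 = SGD 89,681,541.18
SGD 89,681,541.18 ÷ 0.1759 = HKD 509,843,895.30
HKD 509,843,895.30 ÷ 10.98 = GBP 46,433,870.25
Profit = GBP 46,433,870.25 − GBP 45,621,000.00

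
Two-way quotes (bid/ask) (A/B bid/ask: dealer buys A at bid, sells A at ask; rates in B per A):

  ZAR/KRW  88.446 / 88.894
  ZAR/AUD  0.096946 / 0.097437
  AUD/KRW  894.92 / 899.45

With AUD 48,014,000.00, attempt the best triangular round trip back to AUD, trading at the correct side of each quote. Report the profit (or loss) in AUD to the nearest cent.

Best loop AUD → ZAR → KRW → AUD:
AUD 48,014,000.00 ÷ 0.097437 (buy ZAR at ask) = ZAR 492,769,687.08
ZAR 492,769,687.08 × 88.446 (sell ZAR at bid) = KRW 43,583,507,743
KRW 43,583,507,743 ÷ 899.45 (buy AUD at ask) = AUD 48,455,731.55

Net profit: AUD 441,731.55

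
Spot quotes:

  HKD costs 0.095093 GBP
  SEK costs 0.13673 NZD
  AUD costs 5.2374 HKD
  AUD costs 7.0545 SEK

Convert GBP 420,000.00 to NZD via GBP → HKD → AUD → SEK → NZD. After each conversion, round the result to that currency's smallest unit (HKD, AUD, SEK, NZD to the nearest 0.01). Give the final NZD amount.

NZD 813,420.38

GBP 420,000.00 ÷ 0.095093 = HKD 4,416,728.89
HKD 4,416,728.89 ÷ 5.2374 = AUD 843,305.63
AUD 843,305.63 × 7.0545 = SEK 5,949,099.57
SEK 5,949,099.57 × 0.13673 = NZD 813,420.38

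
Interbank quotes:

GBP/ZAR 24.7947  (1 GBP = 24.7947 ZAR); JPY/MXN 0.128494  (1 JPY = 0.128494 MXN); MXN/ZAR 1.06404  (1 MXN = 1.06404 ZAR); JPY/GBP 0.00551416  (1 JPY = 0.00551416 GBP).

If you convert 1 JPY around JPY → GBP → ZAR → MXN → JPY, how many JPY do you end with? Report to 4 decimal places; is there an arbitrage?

Around JPY → GBP → ZAR → MXN → JPY: 1 × 0.00551416 × 24.7947 ÷ 1.06404 ÷ 0.128494 = 0.999994
Product ≈ 1 (deviation 0.001%, within rounding noise).

1.0000 (no arbitrage)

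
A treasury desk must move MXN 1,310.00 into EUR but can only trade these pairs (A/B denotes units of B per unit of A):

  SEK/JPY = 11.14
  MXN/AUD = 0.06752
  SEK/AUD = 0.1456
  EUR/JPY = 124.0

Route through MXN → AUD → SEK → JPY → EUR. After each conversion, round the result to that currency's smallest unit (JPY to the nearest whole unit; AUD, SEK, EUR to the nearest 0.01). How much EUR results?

MXN 1,310.00 × 0.06752 = AUD 88.45
AUD 88.45 ÷ 0.1456 = SEK 607.49
SEK 607.49 × 11.14 = JPY 6,767
JPY 6,767 ÷ 124.0 = EUR 54.57

EUR 54.57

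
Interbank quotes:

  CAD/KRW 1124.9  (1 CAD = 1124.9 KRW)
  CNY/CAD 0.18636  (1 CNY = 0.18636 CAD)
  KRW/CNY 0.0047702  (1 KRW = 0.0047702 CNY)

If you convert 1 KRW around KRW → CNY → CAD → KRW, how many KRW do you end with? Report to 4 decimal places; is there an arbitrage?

Around KRW → CNY → CAD → KRW: 1 × 0.0047702 × 0.18636 × 1124.9 = 1.000007
Product ≈ 1 (deviation 0.001%, within rounding noise).

1.0000 (no arbitrage)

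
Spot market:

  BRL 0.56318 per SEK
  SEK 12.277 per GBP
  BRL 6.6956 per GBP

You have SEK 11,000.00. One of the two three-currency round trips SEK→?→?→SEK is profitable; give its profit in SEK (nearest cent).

Profitable loop is SEK → BRL → GBP → SEK:
SEK 11,000.00 × 0.56318 = BRL 6,194.98
BRL 6,194.98 ÷ 6.6956 = GBP 925.23
GBP 925.23 × 12.277 = SEK 11,359.07
Profit = SEK 11,359.07 − SEK 11,000.00

Profit: SEK 359.07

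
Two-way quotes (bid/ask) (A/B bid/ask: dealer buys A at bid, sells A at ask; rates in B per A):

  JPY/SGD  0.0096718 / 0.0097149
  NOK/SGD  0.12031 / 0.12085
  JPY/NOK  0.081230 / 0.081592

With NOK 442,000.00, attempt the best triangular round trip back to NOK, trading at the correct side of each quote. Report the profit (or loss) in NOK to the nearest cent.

Best loop NOK → SGD → JPY → NOK:
NOK 442,000.00 × 0.12031 (sell NOK at bid) = SGD 53,177.02
SGD 53,177.02 ÷ 0.0097149 (buy JPY at ask) = JPY 5,473,759
JPY 5,473,759 × 0.081230 (sell JPY at bid) = NOK 444,633.43

Net profit: NOK 2,633.43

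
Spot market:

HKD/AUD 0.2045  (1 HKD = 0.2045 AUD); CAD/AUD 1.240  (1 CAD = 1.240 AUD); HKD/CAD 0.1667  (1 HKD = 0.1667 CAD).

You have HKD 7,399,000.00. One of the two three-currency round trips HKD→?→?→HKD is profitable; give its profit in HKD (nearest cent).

Profit: HKD 79,887.49

Profitable loop is HKD → CAD → AUD → HKD:
HKD 7,399,000.00 × 0.1667 = CAD 1,233,413.30
CAD 1,233,413.30 × 1.240 = AUD 1,529,432.49
AUD 1,529,432.49 ÷ 0.2045 = HKD 7,478,887.49
Profit = HKD 7,478,887.49 − HKD 7,399,000.00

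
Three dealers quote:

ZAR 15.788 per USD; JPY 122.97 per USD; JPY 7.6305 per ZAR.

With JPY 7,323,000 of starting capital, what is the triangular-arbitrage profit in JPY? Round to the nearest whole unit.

Profit: JPY 151,947

Profitable loop is JPY → ZAR → USD → JPY:
JPY 7,323,000 ÷ 7.6305 = ZAR 959,701.20
ZAR 959,701.20 ÷ 15.788 = USD 60,786.75
USD 60,786.75 × 122.97 = JPY 7,474,947
Profit = JPY 7,474,947 − JPY 7,323,000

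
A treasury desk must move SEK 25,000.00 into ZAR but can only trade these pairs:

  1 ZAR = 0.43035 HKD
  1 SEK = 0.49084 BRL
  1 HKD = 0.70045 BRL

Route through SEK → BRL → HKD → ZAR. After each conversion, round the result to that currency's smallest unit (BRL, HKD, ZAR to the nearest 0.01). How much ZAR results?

SEK 25,000.00 × 0.49084 = BRL 12,271.00
BRL 12,271.00 ÷ 0.70045 = HKD 17,518.74
HKD 17,518.74 ÷ 0.43035 = ZAR 40,708.12

ZAR 40,708.12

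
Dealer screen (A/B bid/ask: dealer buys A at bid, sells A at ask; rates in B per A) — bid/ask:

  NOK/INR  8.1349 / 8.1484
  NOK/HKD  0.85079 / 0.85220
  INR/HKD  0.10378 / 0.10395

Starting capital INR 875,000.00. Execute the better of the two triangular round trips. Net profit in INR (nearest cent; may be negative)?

Net profit: INR 3,888.12

Best loop INR → NOK → HKD → INR:
INR 875,000.00 ÷ 8.1484 (buy NOK at ask) = NOK 107,383.04
NOK 107,383.04 × 0.85079 (sell NOK at bid) = HKD 91,360.42
HKD 91,360.42 ÷ 0.10395 (buy INR at ask) = INR 878,888.12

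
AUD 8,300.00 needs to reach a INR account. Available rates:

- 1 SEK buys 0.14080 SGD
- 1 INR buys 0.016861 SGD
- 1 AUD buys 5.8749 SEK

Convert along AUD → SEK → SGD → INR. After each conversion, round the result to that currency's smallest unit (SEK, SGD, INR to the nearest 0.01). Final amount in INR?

AUD 8,300.00 × 5.8749 = SEK 48,761.67
SEK 48,761.67 × 0.14080 = SGD 6,865.64
SGD 6,865.64 ÷ 0.016861 = INR 407,190.56

INR 407,190.56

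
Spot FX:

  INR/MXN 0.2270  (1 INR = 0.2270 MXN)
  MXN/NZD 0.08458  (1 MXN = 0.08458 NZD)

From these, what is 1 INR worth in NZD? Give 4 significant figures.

1 INR × 0.2270 = 0.227 MXN
0.227 MXN × 0.08458 = 0.0191997 NZD

INR/NZD = 0.01920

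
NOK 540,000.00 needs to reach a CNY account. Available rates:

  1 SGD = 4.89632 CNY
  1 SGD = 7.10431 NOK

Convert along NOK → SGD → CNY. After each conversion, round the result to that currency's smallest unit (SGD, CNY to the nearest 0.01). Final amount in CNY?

NOK 540,000.00 ÷ 7.10431 = SGD 76,010.20
SGD 76,010.20 × 4.89632 = CNY 372,170.26

CNY 372,170.26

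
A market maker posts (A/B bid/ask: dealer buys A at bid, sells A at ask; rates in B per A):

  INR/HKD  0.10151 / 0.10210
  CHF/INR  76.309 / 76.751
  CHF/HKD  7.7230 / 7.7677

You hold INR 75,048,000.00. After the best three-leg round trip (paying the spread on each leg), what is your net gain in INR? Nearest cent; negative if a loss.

Best loop INR → HKD → CHF → INR:
INR 75,048,000.00 × 0.10151 (sell INR at bid) = HKD 7,618,122.48
HKD 7,618,122.48 ÷ 7.7677 (buy CHF at ask) = CHF 980,743.65
CHF 980,743.65 × 76.309 (sell CHF at bid) = INR 74,839,567.48

Net result: INR -208,432.52 (no profitable arbitrage after spreads)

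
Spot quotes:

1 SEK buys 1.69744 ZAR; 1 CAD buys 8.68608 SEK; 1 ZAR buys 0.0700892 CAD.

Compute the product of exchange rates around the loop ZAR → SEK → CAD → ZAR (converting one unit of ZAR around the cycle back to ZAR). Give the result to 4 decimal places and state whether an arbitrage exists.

0.9677 (arbitrage exists)

Around ZAR → SEK → CAD → ZAR: 1 ÷ 1.69744 ÷ 8.68608 ÷ 0.0700892 = 0.967677
Product < 1; profitable direction is ZAR → CAD → SEK → ZAR.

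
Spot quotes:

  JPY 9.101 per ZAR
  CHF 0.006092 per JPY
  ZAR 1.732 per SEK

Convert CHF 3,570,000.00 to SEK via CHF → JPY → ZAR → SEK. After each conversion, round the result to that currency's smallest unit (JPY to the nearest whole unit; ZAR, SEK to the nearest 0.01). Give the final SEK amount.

SEK 37,176,741.29

CHF 3,570,000.00 ÷ 0.006092 = JPY 586,014,445
JPY 586,014,445 ÷ 9.101 = ZAR 64,390,115.92
ZAR 64,390,115.92 ÷ 1.732 = SEK 37,176,741.29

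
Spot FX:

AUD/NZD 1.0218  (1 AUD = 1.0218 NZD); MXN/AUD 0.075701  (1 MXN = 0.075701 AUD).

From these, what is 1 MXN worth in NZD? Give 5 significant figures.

1 MXN × 0.075701 = 0.075701 AUD
0.075701 AUD × 1.0218 = 0.0773513 NZD

MXN/NZD = 0.077351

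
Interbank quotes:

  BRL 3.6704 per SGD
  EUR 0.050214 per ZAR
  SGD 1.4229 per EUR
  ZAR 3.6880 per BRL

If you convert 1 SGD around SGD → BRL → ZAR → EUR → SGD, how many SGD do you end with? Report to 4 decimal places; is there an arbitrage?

Around SGD → BRL → ZAR → EUR → SGD: 1 × 3.6704 × 3.6880 × 0.050214 × 1.4229 = 0.967172
Product < 1; profitable direction is SGD → EUR → ZAR → BRL → SGD.

0.9672 (arbitrage exists)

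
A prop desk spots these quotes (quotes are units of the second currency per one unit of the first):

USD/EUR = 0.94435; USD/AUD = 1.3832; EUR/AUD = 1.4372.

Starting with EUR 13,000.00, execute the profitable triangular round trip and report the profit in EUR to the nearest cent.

Profit: EUR 248.85

Profitable loop is EUR → USD → AUD → EUR:
EUR 13,000.00 ÷ 0.94435 = USD 13,766.08
USD 13,766.08 × 1.3832 = AUD 19,041.25
AUD 19,041.25 ÷ 1.4372 = EUR 13,248.85
Profit = EUR 13,248.85 − EUR 13,000.00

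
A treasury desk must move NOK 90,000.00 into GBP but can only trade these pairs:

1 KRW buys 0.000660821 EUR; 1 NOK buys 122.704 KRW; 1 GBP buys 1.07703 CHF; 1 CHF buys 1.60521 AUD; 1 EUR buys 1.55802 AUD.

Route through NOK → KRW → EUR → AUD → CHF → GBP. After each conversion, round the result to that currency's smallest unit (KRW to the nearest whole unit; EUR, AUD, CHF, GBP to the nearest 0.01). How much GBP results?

NOK 90,000.00 × 122.704 = KRW 11,043,360
KRW 11,043,360 × 0.000660821 = EUR 7,297.68
EUR 7,297.68 × 1.55802 = AUD 11,369.93
AUD 11,369.93 ÷ 1.60521 = CHF 7,083.14
CHF 7,083.14 ÷ 1.07703 = GBP 6,576.55

GBP 6,576.55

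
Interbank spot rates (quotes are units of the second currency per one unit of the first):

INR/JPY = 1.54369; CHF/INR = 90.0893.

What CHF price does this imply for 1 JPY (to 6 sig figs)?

1 JPY ÷ 1.54369 = 0.647798 INR
0.647798 INR ÷ 90.0893 = 0.00719063 CHF

JPY/CHF = 0.00719063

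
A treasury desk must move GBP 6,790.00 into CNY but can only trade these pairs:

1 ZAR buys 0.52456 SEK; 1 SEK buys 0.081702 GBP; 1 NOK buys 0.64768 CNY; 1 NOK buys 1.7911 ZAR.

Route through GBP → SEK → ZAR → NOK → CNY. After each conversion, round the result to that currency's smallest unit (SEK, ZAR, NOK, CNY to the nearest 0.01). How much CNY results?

GBP 6,790.00 ÷ 0.081702 = SEK 83,106.90
SEK 83,106.90 ÷ 0.52456 = ZAR 158,431.64
ZAR 158,431.64 ÷ 1.7911 = NOK 88,454.94
NOK 88,454.94 × 0.64768 = CNY 57,290.50

CNY 57,290.50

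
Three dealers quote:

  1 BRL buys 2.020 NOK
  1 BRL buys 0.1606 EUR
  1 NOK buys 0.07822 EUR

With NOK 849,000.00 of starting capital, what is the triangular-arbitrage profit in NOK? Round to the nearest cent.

Profit: NOK 13,946.85

Profitable loop is NOK → BRL → EUR → NOK:
NOK 849,000.00 ÷ 2.020 = BRL 420,297.03
BRL 420,297.03 × 0.1606 = EUR 67,499.70
EUR 67,499.70 ÷ 0.07822 = NOK 862,946.85
Profit = NOK 862,946.85 − NOK 849,000.00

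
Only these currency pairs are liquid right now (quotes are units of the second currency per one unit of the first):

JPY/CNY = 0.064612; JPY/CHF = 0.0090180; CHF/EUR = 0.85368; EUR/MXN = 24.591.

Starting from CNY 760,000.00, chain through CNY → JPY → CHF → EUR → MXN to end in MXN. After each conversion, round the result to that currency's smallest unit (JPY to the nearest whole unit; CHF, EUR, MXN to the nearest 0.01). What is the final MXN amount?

CNY 760,000.00 ÷ 0.064612 = JPY 11,762,521
JPY 11,762,521 × 0.0090180 = CHF 106,074.41
CHF 106,074.41 × 0.85368 = EUR 90,553.60
EUR 90,553.60 × 24.591 = MXN 2,226,803.58

MXN 2,226,803.58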